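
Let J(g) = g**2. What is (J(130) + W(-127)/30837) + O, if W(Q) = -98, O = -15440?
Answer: 45021922/30837 ≈ 1460.0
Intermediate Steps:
(J(130) + W(-127)/30837) + O = (130**2 - 98/30837) - 15440 = (16900 - 98*1/30837) - 15440 = (16900 - 98/30837) - 15440 = 521145202/30837 - 15440 = 45021922/30837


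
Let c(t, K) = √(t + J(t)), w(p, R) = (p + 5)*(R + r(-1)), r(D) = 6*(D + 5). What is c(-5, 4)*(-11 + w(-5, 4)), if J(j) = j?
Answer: -11*I*√10 ≈ -34.785*I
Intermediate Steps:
r(D) = 30 + 6*D (r(D) = 6*(5 + D) = 30 + 6*D)
w(p, R) = (5 + p)*(24 + R) (w(p, R) = (p + 5)*(R + (30 + 6*(-1))) = (5 + p)*(R + (30 - 6)) = (5 + p)*(R + 24) = (5 + p)*(24 + R))
c(t, K) = √2*√t (c(t, K) = √(t + t) = √(2*t) = √2*√t)
c(-5, 4)*(-11 + w(-5, 4)) = (√2*√(-5))*(-11 + (120 + 5*4 + 24*(-5) + 4*(-5))) = (√2*(I*√5))*(-11 + (120 + 20 - 120 - 20)) = (I*√10)*(-11 + 0) = (I*√10)*(-11) = -11*I*√10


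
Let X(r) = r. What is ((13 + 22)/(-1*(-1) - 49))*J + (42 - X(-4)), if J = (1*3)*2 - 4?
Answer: 1069/24 ≈ 44.542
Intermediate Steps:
J = 2 (J = 3*2 - 4 = 6 - 4 = 2)
((13 + 22)/(-1*(-1) - 49))*J + (42 - X(-4)) = ((13 + 22)/(-1*(-1) - 49))*2 + (42 - 1*(-4)) = (35/(1 - 49))*2 + (42 + 4) = (35/(-48))*2 + 46 = (35*(-1/48))*2 + 46 = -35/48*2 + 46 = -35/24 + 46 = 1069/24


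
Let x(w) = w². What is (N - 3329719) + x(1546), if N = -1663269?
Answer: -2602872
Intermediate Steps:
(N - 3329719) + x(1546) = (-1663269 - 3329719) + 1546² = -4992988 + 2390116 = -2602872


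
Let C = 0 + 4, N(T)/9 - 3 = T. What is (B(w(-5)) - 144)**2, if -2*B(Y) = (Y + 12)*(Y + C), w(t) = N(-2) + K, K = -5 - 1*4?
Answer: 28224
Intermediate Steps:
N(T) = 27 + 9*T
K = -9 (K = -5 - 4 = -9)
C = 4
w(t) = 0 (w(t) = (27 + 9*(-2)) - 9 = (27 - 18) - 9 = 9 - 9 = 0)
B(Y) = -(4 + Y)*(12 + Y)/2 (B(Y) = -(Y + 12)*(Y + 4)/2 = -(12 + Y)*(4 + Y)/2 = -(4 + Y)*(12 + Y)/2)
(B(w(-5)) - 144)**2 = ((-24 - 8*0 - 1/2*0**2) - 144)**2 = ((-24 + 0 - 1/2*0) - 144)**2 = ((-24 + 0 + 0) - 144)**2 = (-24 - 144)**2 = (-168)**2 = 28224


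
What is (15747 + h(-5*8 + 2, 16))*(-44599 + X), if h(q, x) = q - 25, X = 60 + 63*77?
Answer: -622466592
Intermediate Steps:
X = 4911 (X = 60 + 4851 = 4911)
h(q, x) = -25 + q
(15747 + h(-5*8 + 2, 16))*(-44599 + X) = (15747 + (-25 + (-5*8 + 2)))*(-44599 + 4911) = (15747 + (-25 + (-40 + 2)))*(-39688) = (15747 + (-25 - 38))*(-39688) = (15747 - 63)*(-39688) = 15684*(-39688) = -622466592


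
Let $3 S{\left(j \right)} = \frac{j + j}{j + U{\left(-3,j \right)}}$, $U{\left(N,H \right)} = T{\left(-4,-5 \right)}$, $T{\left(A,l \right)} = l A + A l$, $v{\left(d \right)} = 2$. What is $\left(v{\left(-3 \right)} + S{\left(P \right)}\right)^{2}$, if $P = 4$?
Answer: $\frac{4624}{1089} \approx 4.2461$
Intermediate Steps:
$T{\left(A,l \right)} = 2 A l$ ($T{\left(A,l \right)} = A l + A l = 2 A l$)
$U{\left(N,H \right)} = 40$ ($U{\left(N,H \right)} = 2 \left(-4\right) \left(-5\right) = 40$)
$S{\left(j \right)} = \frac{2 j}{3 \left(40 + j\right)}$ ($S{\left(j \right)} = \frac{\left(j + j\right) \frac{1}{j + 40}}{3} = \frac{2 j \frac{1}{40 + j}}{3} = \frac{2 j}{3 \left(40 + j\right)}$)
$\left(v{\left(-3 \right)} + S{\left(P \right)}\right)^{2} = \left(2 + \frac{2}{3} \cdot 4 \frac{1}{40 + 4}\right)^{2} = \left(2 + \frac{2}{3} \cdot 4 \cdot \frac{1}{44}\right)^{2} = \left(2 + \frac{2}{33}\right)^{2} = \left(\frac{68}{33}\right)^{2} = \frac{4624}{1089}$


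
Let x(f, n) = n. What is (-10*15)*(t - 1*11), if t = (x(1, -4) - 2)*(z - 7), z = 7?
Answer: 1650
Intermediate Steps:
t = 0 (t = (-4 - 2)*(7 - 7) = -6*0 = 0)
(-10*15)*(t - 1*11) = (-10*15)*(0 - 1*11) = -150*(0 - 11) = -150*(-11) = 1650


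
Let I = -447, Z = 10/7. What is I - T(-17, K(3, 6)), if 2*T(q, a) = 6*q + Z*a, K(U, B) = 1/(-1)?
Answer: -2767/7 ≈ -395.29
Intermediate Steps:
K(U, B) = -1
Z = 10/7 (Z = 10*(⅐) = 10/7 ≈ 1.4286)
T(q, a) = 3*q + 5*a/7 (T(q, a) = (6*q + 10*a/7)/2 = 3*q + 5*a/7)
I - T(-17, K(3, 6)) = -447 - (3*(-17) + (5/7)*(-1)) = -447 - (-51 - 5/7) = -447 - 1*(-362/7) = -447 + 362/7 = -2767/7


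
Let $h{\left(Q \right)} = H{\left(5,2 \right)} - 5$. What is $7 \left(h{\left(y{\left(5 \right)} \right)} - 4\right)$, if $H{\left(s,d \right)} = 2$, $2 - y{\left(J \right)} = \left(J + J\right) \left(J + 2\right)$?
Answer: $-49$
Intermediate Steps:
$y{\left(J \right)} = 2 - 2 J \left(2 + J\right)$ ($y{\left(J \right)} = 2 - \left(J + J\right) \left(J + 2\right) = 2 - 2 J \left(2 + J\right)$)
$h{\left(Q \right)} = -3$ ($h{\left(Q \right)} = 2 - 5 = -3$)
$7 \left(h{\left(y{\left(5 \right)} \right)} - 4\right) = 7 \left(-3 - 4\right) = 7 \left(-7\right) = -49$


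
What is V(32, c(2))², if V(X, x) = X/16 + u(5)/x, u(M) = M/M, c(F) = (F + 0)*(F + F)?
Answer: 289/64 ≈ 4.5156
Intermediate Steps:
c(F) = 2*F² (c(F) = F*(2*F) = 2*F²)
u(M) = 1
V(X, x) = 1/x + X/16 (V(X, x) = X/16 + 1/x = 1/x + X/16)
V(32, c(2))² = (1/(2*2²) + (1/16)*32)² = (1/(2*4) + 2)² = (1/8 + 2)² = (⅛ + 2)² = (17/8)² = 289/64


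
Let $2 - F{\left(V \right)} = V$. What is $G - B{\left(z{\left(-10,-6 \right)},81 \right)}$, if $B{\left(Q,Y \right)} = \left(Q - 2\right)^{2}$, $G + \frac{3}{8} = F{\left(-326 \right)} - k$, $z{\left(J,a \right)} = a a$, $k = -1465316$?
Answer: $\frac{11715901}{8} \approx 1.4645 \cdot 10^{6}$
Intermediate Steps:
$F{\left(V \right)} = 2 - V$
$z{\left(J,a \right)} = a^{2}$
$G = \frac{11725149}{8}$ ($G = - \frac{3}{8} + \left(\left(2 - -326\right) - -1465316\right) = - \frac{3}{8} + \left(\left(2 + 326\right) + 1465316\right) = - \frac{3}{8} + \left(328 + 1465316\right) = - \frac{3}{8} + 1465644 = \frac{11725149}{8} \approx 1.4656 \cdot 10^{6}$)
$B{\left(Q,Y \right)} = \left(-2 + Q\right)^{2}$
$G - B{\left(z{\left(-10,-6 \right)},81 \right)} = \frac{11725149}{8} - \left(-2 + \left(-6\right)^{2}\right)^{2} = \frac{11725149}{8} - \left(-2 + 36\right)^{2} = \frac{11725149}{8} - 34^{2} = \frac{11725149}{8} - 1156 = \frac{11715901}{8}$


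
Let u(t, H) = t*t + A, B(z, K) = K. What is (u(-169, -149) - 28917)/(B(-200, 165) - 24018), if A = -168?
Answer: 524/23853 ≈ 0.021968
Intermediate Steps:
u(t, H) = -168 + t² (u(t, H) = t*t - 168 = t² - 168 = -168 + t²)
(u(-169, -149) - 28917)/(B(-200, 165) - 24018) = ((-168 + (-169)²) - 28917)/(165 - 24018) = ((-168 + 28561) - 28917)/(-23853) = (28393 - 28917)*(-1/23853) = -524*(-1/23853) = 524/23853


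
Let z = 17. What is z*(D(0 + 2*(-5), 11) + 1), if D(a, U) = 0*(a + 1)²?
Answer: 17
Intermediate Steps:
D(a, U) = 0 (D(a, U) = 0*(1 + a)² = 0)
z*(D(0 + 2*(-5), 11) + 1) = 17*(0 + 1) = 17*1 = 17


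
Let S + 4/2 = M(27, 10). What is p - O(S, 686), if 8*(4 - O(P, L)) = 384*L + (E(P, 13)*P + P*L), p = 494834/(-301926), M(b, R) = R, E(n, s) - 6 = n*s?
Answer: 5090224943/150963 ≈ 33718.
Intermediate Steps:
E(n, s) = 6 + n*s
p = -247417/150963 (p = 494834*(-1/301926) = -247417/150963 ≈ -1.6389)
S = 8 (S = -2 + 10 = 8)
O(P, L) = 4 - 48*L - L*P/8 - P*(6 + 13*P)/8 (O(P, L) = 4 - (384*L + ((6 + P*13)*P + P*L))/8 = 4 - (384*L + ((6 + 13*P)*P + L*P))/8 = 4 - (384*L + (P*(6 + 13*P) + L*P))/8 = 4 - (384*L + (L*P + P*(6 + 13*P)))/8 = 4 - (384*L + L*P + P*(6 + 13*P))/8 = 4 + (-48*L - L*P/8 - P*(6 + 13*P)/8) = 4 - 48*L - L*P/8 - P*(6 + 13*P)/8)
p - O(S, 686) = -247417/150963 - (4 - 48*686 - ⅛*686*8 - ⅛*8*(6 + 13*8)) = -247417/150963 - (4 - 32928 - 686 - ⅛*8*(6 + 104)) = -247417/150963 - (4 - 32928 - 686 - ⅛*8*110) = -247417/150963 - (4 - 32928 - 686 - 110) = -247417/150963 - 1*(-33720) = -247417/150963 + 33720 = 5090224943/150963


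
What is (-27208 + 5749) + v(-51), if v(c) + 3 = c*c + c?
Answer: -18912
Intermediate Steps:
v(c) = -3 + c + c² (v(c) = -3 + (c*c + c) = -3 + (c² + c) = -3 + (c + c²) = -3 + c + c²)
(-27208 + 5749) + v(-51) = (-27208 + 5749) + (-3 - 51 + (-51)²) = -21459 + (-3 - 51 + 2601) = -21459 + 2547 = -18912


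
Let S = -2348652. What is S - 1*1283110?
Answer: -3631762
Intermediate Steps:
S - 1*1283110 = -2348652 - 1*1283110 = -2348652 - 1283110 = -3631762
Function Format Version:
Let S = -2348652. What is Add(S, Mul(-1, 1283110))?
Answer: -3631762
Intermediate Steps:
Add(S, Mul(-1, 1283110)) = Add(-2348652, Mul(-1, 1283110)) = Add(-2348652, -1283110) = -3631762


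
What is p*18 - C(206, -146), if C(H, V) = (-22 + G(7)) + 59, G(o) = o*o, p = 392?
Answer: 6970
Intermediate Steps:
G(o) = o²
C(H, V) = 86 (C(H, V) = (-22 + 7²) + 59 = (-22 + 49) + 59 = 27 + 59 = 86)
p*18 - C(206, -146) = 392*18 - 1*86 = 7056 - 86 = 6970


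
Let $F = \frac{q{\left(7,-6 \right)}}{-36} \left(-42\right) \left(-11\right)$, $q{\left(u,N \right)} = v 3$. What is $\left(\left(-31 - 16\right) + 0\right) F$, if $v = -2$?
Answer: $-3619$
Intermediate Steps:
$q{\left(u,N \right)} = -6$ ($q{\left(u,N \right)} = \left(-2\right) 3 = -6$)
$F = 77$ ($F = - \frac{6}{-36} \left(-42\right) \left(-11\right) = \left(-6\right) \left(- \frac{1}{36}\right) \left(-42\right) \left(-11\right) = \frac{1}{6} \left(-42\right) \left(-11\right) = \left(-7\right) \left(-11\right) = 77$)
$\left(\left(-31 - 16\right) + 0\right) F = \left(\left(-31 - 16\right) + 0\right) 77 = \left(-47 + 0\right) 77 = \left(-47\right) 77 = -3619$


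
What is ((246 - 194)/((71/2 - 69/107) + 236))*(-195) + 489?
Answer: 8724649/19321 ≈ 451.56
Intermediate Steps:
((246 - 194)/((71/2 - 69/107) + 236))*(-195) + 489 = (52/((71*(½) - 69*1/107) + 236))*(-195) + 489 = (52/((71/2 - 69/107) + 236))*(-195) + 489 = (52/(7459/214 + 236))*(-195) + 489 = (52/(57963/214))*(-195) + 489 = (52*(214/57963))*(-195) + 489 = (11128/57963)*(-195) + 489 = -723320/19321 + 489 = 8724649/19321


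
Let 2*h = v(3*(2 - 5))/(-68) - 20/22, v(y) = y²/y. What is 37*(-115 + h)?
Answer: -6386977/1496 ≈ -4269.4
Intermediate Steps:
v(y) = y
h = -581/1496 (h = ((3*(2 - 5))/(-68) - 20/22)/2 = ((3*(-3))*(-1/68) - 20*1/22)/2 = (-9*(-1/68) - 10/11)/2 = (9/68 - 10/11)/2 = (½)*(-581/748) = -581/1496 ≈ -0.38837)
37*(-115 + h) = 37*(-115 - 581/1496) = 37*(-172621/1496) = -6386977/1496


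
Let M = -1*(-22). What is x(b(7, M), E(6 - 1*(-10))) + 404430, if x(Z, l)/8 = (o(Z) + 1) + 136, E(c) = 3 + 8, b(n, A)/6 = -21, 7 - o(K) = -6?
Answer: 405630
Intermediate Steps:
M = 22
o(K) = 13 (o(K) = 7 - 1*(-6) = 7 + 6 = 13)
b(n, A) = -126 (b(n, A) = 6*(-21) = -126)
E(c) = 11
x(Z, l) = 1200 (x(Z, l) = 8*((13 + 1) + 136) = 8*(14 + 136) = 8*150 = 1200)
x(b(7, M), E(6 - 1*(-10))) + 404430 = 1200 + 404430 = 405630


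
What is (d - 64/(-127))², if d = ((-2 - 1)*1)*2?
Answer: 487204/16129 ≈ 30.207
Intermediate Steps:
d = -6 (d = -3*1*2 = -3*2 = -6)
(d - 64/(-127))² = (-6 - 64/(-127))² = (-6 - 64*(-1/127))² = (-6 + 64/127)² = (-698/127)² = 487204/16129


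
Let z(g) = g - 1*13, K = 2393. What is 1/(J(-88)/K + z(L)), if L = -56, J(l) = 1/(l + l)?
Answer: -421168/29060593 ≈ -0.014493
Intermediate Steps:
J(l) = 1/(2*l)
z(g) = -13 + g (z(g) = g - 13 = -13 + g)
1/(J(-88)/K + z(L)) = 1/(((½)/(-88))/2393 + (-13 - 56)) = 1/(((½)*(-1/88))*(1/2393) - 69) = 1/(-1/176*1/2393 - 69) = 1/(-1/421168 - 69) = 1/(-29060593/421168) = -421168/29060593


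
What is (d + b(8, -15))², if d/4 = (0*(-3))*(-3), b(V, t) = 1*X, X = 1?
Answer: 1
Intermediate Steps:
b(V, t) = 1 (b(V, t) = 1*1 = 1)
d = 0 (d = 4*((0*(-3))*(-3)) = 4*(0*(-3)) = 4*0 = 0)
(d + b(8, -15))² = (0 + 1)² = 1² = 1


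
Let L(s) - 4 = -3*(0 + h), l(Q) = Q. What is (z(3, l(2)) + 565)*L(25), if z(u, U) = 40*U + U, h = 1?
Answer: 647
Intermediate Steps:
L(s) = 1 (L(s) = 4 - 3*(0 + 1) = 4 - 3*1 = 4 - 3 = 1)
z(u, U) = 41*U
(z(3, l(2)) + 565)*L(25) = (41*2 + 565)*1 = (82 + 565)*1 = 647*1 = 647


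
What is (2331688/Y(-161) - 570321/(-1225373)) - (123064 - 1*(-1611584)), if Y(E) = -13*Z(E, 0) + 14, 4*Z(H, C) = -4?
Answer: -54533749321717/33085071 ≈ -1.6483e+6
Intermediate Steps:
Z(H, C) = -1 (Z(H, C) = (1/4)*(-4) = -1)
Y(E) = 27 (Y(E) = -13*(-1) + 14 = 13 + 14 = 27)
(2331688/Y(-161) - 570321/(-1225373)) - (123064 - 1*(-1611584)) = (2331688/27 - 570321/(-1225373)) - (123064 - 1*(-1611584)) = (2331688*(1/27) - 570321*(-1/1225373)) - (123064 + 1611584) = (2331688/27 + 570321/1225373) - 1*1734648 = 2857202918291/33085071 - 1734648 = -54533749321717/33085071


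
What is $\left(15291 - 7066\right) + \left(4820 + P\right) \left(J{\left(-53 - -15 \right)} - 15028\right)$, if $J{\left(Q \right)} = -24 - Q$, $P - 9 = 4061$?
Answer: $-133466235$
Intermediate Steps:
$P = 4070$ ($P = 9 + 4061 = 4070$)
$\left(15291 - 7066\right) + \left(4820 + P\right) \left(J{\left(-53 - -15 \right)} - 15028\right) = \left(15291 - 7066\right) + \left(4820 + 4070\right) \left(\left(-24 - \left(-53 - -15\right)\right) - 15028\right) = \left(15291 - 7066\right) + 8890 \left(\left(-24 - \left(-53 + 15\right)\right) - 15028\right) = 8225 + 8890 \left(\left(-24 - -38\right) - 15028\right) = 8225 + 8890 \left(\left(-24 + 38\right) - 15028\right) = 8225 + 8890 \left(14 - 15028\right) = 8225 + 8890 \left(-15014\right) = 8225 - 133474460 = -133466235$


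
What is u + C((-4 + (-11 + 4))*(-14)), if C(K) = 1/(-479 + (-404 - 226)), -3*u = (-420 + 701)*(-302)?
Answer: 94111955/3327 ≈ 28287.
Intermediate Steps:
u = 84862/3 (u = -(-420 + 701)*(-302)/3 = -281*(-302)/3 = -⅓*(-84862) = 84862/3 ≈ 28287.)
C(K) = -1/1109 (C(K) = 1/(-479 - 630) = 1/(-1109) = -1/1109)
u + C((-4 + (-11 + 4))*(-14)) = 84862/3 - 1/1109 = 94111955/3327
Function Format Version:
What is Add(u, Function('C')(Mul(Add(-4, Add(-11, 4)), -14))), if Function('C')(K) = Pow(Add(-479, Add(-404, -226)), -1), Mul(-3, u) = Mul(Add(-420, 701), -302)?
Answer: Rational(94111955, 3327) ≈ 28287.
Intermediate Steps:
u = Rational(84862, 3) (u = Mul(Rational(-1, 3), Mul(Add(-420, 701), -302)) = Mul(Rational(-1, 3), Mul(281, -302)) = Mul(Rational(-1, 3), -84862) = Rational(84862, 3) ≈ 28287.)
Function('C')(K) = Rational(-1, 1109) (Function('C')(K) = Pow(Add(-479, -630), -1) = Pow(-1109, -1) = Rational(-1, 1109))
Add(u, Function('C')(Mul(Add(-4, Add(-11, 4)), -14))) = Add(Rational(84862, 3), Rational(-1, 1109)) = Rational(94111955, 3327)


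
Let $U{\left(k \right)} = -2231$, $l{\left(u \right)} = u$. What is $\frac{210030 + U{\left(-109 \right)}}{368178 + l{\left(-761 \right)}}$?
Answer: $\frac{207799}{367417} \approx 0.56557$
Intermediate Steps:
$\frac{210030 + U{\left(-109 \right)}}{368178 + l{\left(-761 \right)}} = \frac{210030 - 2231}{368178 - 761} = \frac{207799}{367417}$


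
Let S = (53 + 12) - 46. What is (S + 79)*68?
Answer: 6664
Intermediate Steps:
S = 19 (S = 65 - 46 = 19)
(S + 79)*68 = (19 + 79)*68 = 98*68 = 6664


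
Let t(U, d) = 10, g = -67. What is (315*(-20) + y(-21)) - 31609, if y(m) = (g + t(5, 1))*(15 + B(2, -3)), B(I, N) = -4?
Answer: -38536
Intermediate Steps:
y(m) = -627 (y(m) = (-67 + 10)*(15 - 4) = -57*11 = -627)
(315*(-20) + y(-21)) - 31609 = (315*(-20) - 627) - 31609 = (-6300 - 627) - 31609 = -6927 - 31609 = -38536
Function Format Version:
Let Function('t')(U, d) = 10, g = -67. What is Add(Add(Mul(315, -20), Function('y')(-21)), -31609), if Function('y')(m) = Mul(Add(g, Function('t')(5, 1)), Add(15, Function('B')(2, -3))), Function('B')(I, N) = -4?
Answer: -38536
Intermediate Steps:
Function('y')(m) = -627 (Function('y')(m) = Mul(Add(-67, 10), Add(15, -4)) = Mul(-57, 11) = -627)
Add(Add(Mul(315, -20), Function('y')(-21)), -31609) = Add(Add(Mul(315, -20), -627), -31609) = Add(Add(-6300, -627), -31609) = Add(-6927, -31609) = -38536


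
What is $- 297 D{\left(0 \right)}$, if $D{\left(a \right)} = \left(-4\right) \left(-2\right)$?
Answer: $-2376$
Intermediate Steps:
$D{\left(a \right)} = 8$
$- 297 D{\left(0 \right)} = \left(-297\right) 8 = -2376$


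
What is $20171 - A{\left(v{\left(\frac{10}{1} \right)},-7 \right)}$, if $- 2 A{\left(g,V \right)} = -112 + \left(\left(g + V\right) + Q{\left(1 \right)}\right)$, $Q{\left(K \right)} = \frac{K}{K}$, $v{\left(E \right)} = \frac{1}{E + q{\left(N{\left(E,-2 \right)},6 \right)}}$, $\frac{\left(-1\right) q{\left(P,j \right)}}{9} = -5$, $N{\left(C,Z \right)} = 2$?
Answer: $\frac{2212321}{110} \approx 20112.0$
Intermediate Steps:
$q{\left(P,j \right)} = 45$ ($q{\left(P,j \right)} = \left(-9\right) \left(-5\right) = 45$)
$v{\left(E \right)} = \frac{1}{45 + E}$ ($v{\left(E \right)} = \frac{1}{E + 45} = \frac{1}{45 + E}$)
$Q{\left(K \right)} = 1$
$A{\left(g,V \right)} = \frac{111}{2} - \frac{V}{2} - \frac{g}{2}$ ($A{\left(g,V \right)} = - \frac{-112 + \left(\left(g + V\right) + 1\right)}{2} = - \frac{-112 + \left(\left(V + g\right) + 1\right)}{2} = - \frac{-112 + \left(1 + V + g\right)}{2} = - \frac{-111 + V + g}{2} = \frac{111}{2} - \frac{V}{2} - \frac{g}{2}$)
$20171 - A{\left(v{\left(\frac{10}{1} \right)},-7 \right)} = 20171 - \left(\frac{111}{2} - - \frac{7}{2} - \frac{1}{2 \left(45 + \frac{10}{1}\right)}\right) = 20171 - \left(\frac{111}{2} + \frac{7}{2} - \frac{1}{2 \left(45 + 10 \cdot 1\right)}\right) = 20171 - \left(\frac{111}{2} + \frac{7}{2} - \frac{1}{2 \left(45 + 10\right)}\right) = 20171 - \left(\frac{111}{2} + \frac{7}{2} - \frac{1}{2 \cdot 55}\right) = 20171 - \left(\frac{111}{2} + \frac{7}{2} - \frac{1}{110}\right) = 20171 - \frac{6489}{110} = \frac{2212321}{110}$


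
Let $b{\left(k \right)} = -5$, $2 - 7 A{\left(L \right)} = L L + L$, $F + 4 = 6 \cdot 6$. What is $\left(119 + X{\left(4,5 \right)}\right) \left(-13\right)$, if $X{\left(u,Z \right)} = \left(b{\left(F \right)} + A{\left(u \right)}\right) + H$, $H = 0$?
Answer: $- \frac{10140}{7} \approx -1448.6$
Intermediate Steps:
$F = 32$ ($F = -4 + 6 \cdot 6 = -4 + 36 = 32$)
$A{\left(L \right)} = \frac{2}{7} - \frac{L}{7} - \frac{L^{2}}{7}$ ($A{\left(L \right)} = \frac{2}{7} - \frac{L L + L}{7} = \frac{2}{7} - \frac{L^{2} + L}{7} = \frac{2}{7} - \frac{L + L^{2}}{7} = \frac{2}{7} - \left(\frac{L}{7} + \frac{L^{2}}{7}\right) = \frac{2}{7} - \frac{L}{7} - \frac{L^{2}}{7}$)
$X{\left(u,Z \right)} = - \frac{33}{7} - \frac{u}{7} - \frac{u^{2}}{7}$ ($X{\left(u,Z \right)} = \left(-5 - \left(- \frac{2}{7} + \frac{u}{7} + \frac{u^{2}}{7}\right)\right) + 0 = \left(- \frac{33}{7} - \frac{u}{7} - \frac{u^{2}}{7}\right) + 0 = - \frac{33}{7} - \frac{u}{7} - \frac{u^{2}}{7}$)
$\left(119 + X{\left(4,5 \right)}\right) \left(-13\right) = \left(119 - \left(\frac{37}{7} + \frac{16}{7}\right)\right) \left(-13\right) = \left(119 - \frac{53}{7}\right) \left(-13\right) = \frac{780}{7} \left(-13\right) = - \frac{10140}{7}$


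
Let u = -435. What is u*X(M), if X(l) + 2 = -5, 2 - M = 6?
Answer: 3045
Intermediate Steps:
M = -4 (M = 2 - 1*6 = 2 - 6 = -4)
X(l) = -7 (X(l) = -2 - 5 = -7)
u*X(M) = -435*(-7) = 3045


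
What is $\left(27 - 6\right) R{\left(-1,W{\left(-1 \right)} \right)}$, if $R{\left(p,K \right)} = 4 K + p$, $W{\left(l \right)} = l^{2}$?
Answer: $63$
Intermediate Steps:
$R{\left(p,K \right)} = p + 4 K$
$\left(27 - 6\right) R{\left(-1,W{\left(-1 \right)} \right)} = \left(27 - 6\right) \left(-1 + 4 \left(-1\right)^{2}\right) = 21 \left(-1 + 4 \cdot 1\right) = 21 \left(-1 + 4\right) = 21 \cdot 3 = 63$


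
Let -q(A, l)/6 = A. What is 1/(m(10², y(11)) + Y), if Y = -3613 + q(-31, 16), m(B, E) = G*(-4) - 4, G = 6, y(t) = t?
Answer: -1/3455 ≈ -0.00028944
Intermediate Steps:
q(A, l) = -6*A
m(B, E) = -28 (m(B, E) = 6*(-4) - 4 = -24 - 4 = -28)
Y = -3427 (Y = -3613 - 6*(-31) = -3613 + 186 = -3427)
1/(m(10², y(11)) + Y) = 1/(-28 - 3427) = 1/(-3455) = -1/3455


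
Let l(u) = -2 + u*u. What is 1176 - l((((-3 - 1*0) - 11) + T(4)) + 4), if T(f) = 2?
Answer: 1114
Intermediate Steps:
l(u) = -2 + u²
1176 - l((((-3 - 1*0) - 11) + T(4)) + 4) = 1176 - (-2 + ((((-3 - 1*0) - 11) + 2) + 4)²) = 1176 - (-2 + ((((-3 + 0) - 11) + 2) + 4)²) = 1176 - (-2 + (((-3 - 11) + 2) + 4)²) = 1176 - (-2 + ((-14 + 2) + 4)²) = 1176 - (-2 + (-12 + 4)²) = 1176 - (-2 + (-8)²) = 1176 - (-2 + 64) = 1176 - 1*62 = 1176 - 62 = 1114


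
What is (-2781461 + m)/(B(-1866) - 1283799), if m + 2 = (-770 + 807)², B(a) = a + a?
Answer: 926698/429177 ≈ 2.1592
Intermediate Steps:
B(a) = 2*a
m = 1367 (m = -2 + (-770 + 807)² = -2 + 37² = -2 + 1369 = 1367)
(-2781461 + m)/(B(-1866) - 1283799) = (-2781461 + 1367)/(2*(-1866) - 1283799) = -2780094/(-3732 - 1283799) = -2780094/(-1287531) = -2780094*(-1/1287531) = 926698/429177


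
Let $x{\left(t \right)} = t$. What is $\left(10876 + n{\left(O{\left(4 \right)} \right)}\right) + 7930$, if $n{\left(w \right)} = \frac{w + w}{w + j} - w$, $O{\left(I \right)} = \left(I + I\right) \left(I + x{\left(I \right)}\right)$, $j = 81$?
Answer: $\frac{2717718}{145} \approx 18743.0$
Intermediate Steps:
$O{\left(I \right)} = 4 I^{2}$ ($O{\left(I \right)} = \left(I + I\right) \left(I + I\right) = 2 I 2 I = 4 I^{2}$)
$n{\left(w \right)} = - w + \frac{2 w}{81 + w}$ ($n{\left(w \right)} = \frac{w + w}{w + 81} - w = \frac{2 w}{81 + w} - w = - w + \frac{2 w}{81 + w}$)
$\left(10876 + n{\left(O{\left(4 \right)} \right)}\right) + 7930 = \left(10876 - \frac{4 \cdot 4^{2} \left(79 + 4 \cdot 4^{2}\right)}{81 + 4 \cdot 4^{2}}\right) + 7930 = \left(10876 - \frac{4 \cdot 16 \left(79 + 4 \cdot 16\right)}{81 + 4 \cdot 16}\right) + 7930 = \left(10876 - \frac{64 \left(79 + 64\right)}{81 + 64}\right) + 7930 = \left(10876 - 64 \cdot \frac{1}{145} \cdot 143\right) + 7930 = \left(10876 - \frac{9152}{145}\right) + 7930 = \frac{1567868}{145} + 7930 = \frac{2717718}{145}$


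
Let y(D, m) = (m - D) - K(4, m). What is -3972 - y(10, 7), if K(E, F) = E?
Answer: -3965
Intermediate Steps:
y(D, m) = -4 + m - D (y(D, m) = (m - D) - 1*4 = (m - D) - 4 = -4 + m - D)
-3972 - y(10, 7) = -3972 - (-4 + 7 - 1*10) = -3972 - (-4 + 7 - 10) = -3972 - 1*(-7) = -3972 + 7 = -3965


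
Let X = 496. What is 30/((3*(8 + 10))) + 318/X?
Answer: 2671/2232 ≈ 1.1967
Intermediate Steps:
30/((3*(8 + 10))) + 318/X = 30/((3*(8 + 10))) + 318/496 = 30/((3*18)) + 318*(1/496) = 30/54 + 159/248 = 30*(1/54) + 159/248 = 5/9 + 159/248 = 2671/2232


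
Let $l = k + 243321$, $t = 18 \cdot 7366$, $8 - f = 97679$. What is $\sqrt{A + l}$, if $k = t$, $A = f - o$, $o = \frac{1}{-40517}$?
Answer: $\frac{\sqrt{456763093677299}}{40517} \approx 527.48$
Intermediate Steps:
$f = -97671$ ($f = 8 - 97679 = -97671$)
$o = - \frac{1}{40517} \approx -2.4681 \cdot 10^{-5}$
$t = 132588$
$A = - \frac{3957335906}{40517}$ ($A = -97671 - - \frac{1}{40517} = -97671 + \frac{1}{40517} = - \frac{3957335906}{40517} \approx -97671.0$)
$k = 132588$
$l = 375909$ ($l = 132588 + 243321 = 375909$)
$\sqrt{A + l} = \sqrt{- \frac{3957335906}{40517} + 375909} = \sqrt{\frac{11273369047}{40517}} = \frac{\sqrt{456763093677299}}{40517}$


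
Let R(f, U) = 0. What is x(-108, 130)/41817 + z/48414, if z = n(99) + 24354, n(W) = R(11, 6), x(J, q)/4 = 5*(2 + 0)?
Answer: 170057963/337421373 ≈ 0.50399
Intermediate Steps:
x(J, q) = 40 (x(J, q) = 4*(5*(2 + 0)) = 4*(5*2) = 4*10 = 40)
n(W) = 0
z = 24354 (z = 0 + 24354 = 24354)
x(-108, 130)/41817 + z/48414 = 40/41817 + 24354/48414 = 40*(1/41817) + 24354*(1/48414) = 40/41817 + 4059/8069 = 170057963/337421373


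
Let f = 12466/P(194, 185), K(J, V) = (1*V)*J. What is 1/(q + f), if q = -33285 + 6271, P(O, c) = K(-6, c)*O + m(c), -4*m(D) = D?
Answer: -861545/23273826494 ≈ -3.7018e-5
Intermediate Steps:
K(J, V) = J*V (K(J, V) = V*J = J*V)
m(D) = -D/4
P(O, c) = -c/4 - 6*O*c (P(O, c) = (-6*c)*O - c/4 = -6*O*c - c/4 = -c/4 - 6*O*c)
f = -49864/861545 (f = 12466/(((¼)*185*(-1 - 24*194))) = 12466/(((¼)*185*(-1 - 4656))) = 12466/(((¼)*185*(-4657))) = 12466/(-861545/4) = 12466*(-4/861545) = -49864/861545 ≈ -0.057877)
q = -27014
1/(q + f) = 1/(-27014 - 49864/861545) = 1/(-23273826494/861545) = -861545/23273826494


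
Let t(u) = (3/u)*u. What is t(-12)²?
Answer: 9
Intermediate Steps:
t(u) = 3
t(-12)² = 3² = 9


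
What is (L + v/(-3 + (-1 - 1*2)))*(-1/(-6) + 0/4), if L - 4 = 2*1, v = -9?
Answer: 5/4 ≈ 1.2500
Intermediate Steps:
L = 6 (L = 4 + 2*1 = 4 + 2 = 6)
(L + v/(-3 + (-1 - 1*2)))*(-1/(-6) + 0/4) = (6 - 9/(-3 + (-1 - 1*2)))*(-1/(-6) + 0/4) = (6 - 9/(-3 + (-1 - 2)))*(-1*(-⅙) + 0*(¼)) = (6 - 9/(-3 - 3))*(⅙ + 0) = (6 - 9/(-6))*(⅙) = (6 - 9*(-⅙))*(⅙) = (6 + 3/2)*(⅙) = (15/2)*(⅙) = 5/4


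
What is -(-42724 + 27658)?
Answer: 15066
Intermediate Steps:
-(-42724 + 27658) = -1*(-15066) = 15066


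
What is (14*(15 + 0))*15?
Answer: 3150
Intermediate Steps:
(14*(15 + 0))*15 = (14*15)*15 = 210*15 = 3150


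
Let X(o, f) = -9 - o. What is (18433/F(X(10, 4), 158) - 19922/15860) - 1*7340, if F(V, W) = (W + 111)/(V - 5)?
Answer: -19168315869/2133170 ≈ -8985.8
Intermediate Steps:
F(V, W) = (111 + W)/(-5 + V)
(18433/F(X(10, 4), 158) - 19922/15860) - 1*7340 = (18433/(((111 + 158)/(-5 + (-9 - 1*10)))) - 19922/15860) - 1*7340 = (18433/((269/(-5 + (-9 - 10)))) - 19922*1/15860) - 7340 = (18433/((269/(-5 - 19))) - 9961/7930) - 7340 = (18433/((269/(-24))) - 9961/7930) - 7340 = (18433/((-1/24*269)) - 9961/7930) - 7340 = (18433/(-269/24) - 9961/7930) - 7340 = (18433*(-24/269) - 9961/7930) - 7340 = (-442392/269 - 9961/7930) - 7340 = -3510848069/2133170 - 7340 = -19168315869/2133170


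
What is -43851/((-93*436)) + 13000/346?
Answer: 90382741/2338268 ≈ 38.654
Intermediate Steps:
-43851/((-93*436)) + 13000/346 = -43851/(-40548) + 13000*(1/346) = -43851*(-1/40548) + 6500/173 = 14617/13516 + 6500/173 = 90382741/2338268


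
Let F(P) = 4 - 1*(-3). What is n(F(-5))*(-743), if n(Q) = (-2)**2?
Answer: -2972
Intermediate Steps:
F(P) = 7 (F(P) = 4 + 3 = 7)
n(Q) = 4
n(F(-5))*(-743) = 4*(-743) = -2972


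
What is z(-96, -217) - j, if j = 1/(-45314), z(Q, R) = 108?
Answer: 4893913/45314 ≈ 108.00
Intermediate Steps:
j = -1/45314 ≈ -2.2068e-5
z(-96, -217) - j = 108 - 1*(-1/45314) = 108 + 1/45314 = 4893913/45314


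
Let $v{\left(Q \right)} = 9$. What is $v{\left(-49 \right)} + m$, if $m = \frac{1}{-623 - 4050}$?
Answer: $\frac{42056}{4673} \approx 8.9998$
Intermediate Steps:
$m = - \frac{1}{4673}$ ($m = \frac{1}{-4673} = - \frac{1}{4673} \approx -0.000214$)
$v{\left(-49 \right)} + m = 9 - \frac{1}{4673} = \frac{42056}{4673}$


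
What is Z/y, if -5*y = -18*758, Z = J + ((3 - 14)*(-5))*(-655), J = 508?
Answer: -59195/4548 ≈ -13.016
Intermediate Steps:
Z = -35517 (Z = 508 + ((3 - 14)*(-5))*(-655) = 508 - 11*(-5)*(-655) = 508 + 55*(-655) = 508 - 36025 = -35517)
y = 13644/5 (y = -(-18)*758/5 = -⅕*(-13644) = 13644/5 ≈ 2728.8)
Z/y = -35517/13644/5 = -35517*5/13644 = -59195/4548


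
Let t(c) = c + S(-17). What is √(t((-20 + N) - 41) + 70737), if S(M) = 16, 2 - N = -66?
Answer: 2*√17690 ≈ 266.01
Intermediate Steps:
N = 68 (N = 2 - 1*(-66) = 2 + 66 = 68)
t(c) = 16 + c (t(c) = c + 16 = 16 + c)
√(t((-20 + N) - 41) + 70737) = √((16 + ((-20 + 68) - 41)) + 70737) = √((16 + (48 - 41)) + 70737) = √((16 + 7) + 70737) = √(23 + 70737) = √70760 = 2*√17690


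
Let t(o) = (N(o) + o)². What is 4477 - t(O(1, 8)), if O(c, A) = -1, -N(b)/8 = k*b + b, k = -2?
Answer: 4396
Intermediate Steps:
N(b) = 8*b (N(b) = -8*(-2*b + b) = -(-8)*b = 8*b)
t(o) = 81*o² (t(o) = (8*o + o)² = (9*o)² = 81*o²)
4477 - t(O(1, 8)) = 4477 - 81*(-1)² = 4477 - 81 = 4396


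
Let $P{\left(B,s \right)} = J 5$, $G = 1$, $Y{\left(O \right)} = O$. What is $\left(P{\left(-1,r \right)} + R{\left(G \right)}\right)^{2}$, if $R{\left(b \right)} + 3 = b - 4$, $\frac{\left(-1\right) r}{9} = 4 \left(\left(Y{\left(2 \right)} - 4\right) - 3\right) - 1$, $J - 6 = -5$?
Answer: $1$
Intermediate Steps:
$J = 1$ ($J = 6 - 5 = 1$)
$r = 189$ ($r = - 9 \left(4 \left(\left(2 - 4\right) - 3\right) - 1\right) = - 9 \left(4 \left(-2 - 3\right) - 1\right) = - 9 \left(4 \left(-5\right) - 1\right) = - 9 \left(-20 - 1\right) = \left(-9\right) \left(-21\right) = 189$)
$P{\left(B,s \right)} = 5$ ($P{\left(B,s \right)} = 1 \cdot 5 = 5$)
$R{\left(b \right)} = -7 + b$ ($R{\left(b \right)} = -3 + \left(b - 4\right) = -3 + \left(-4 + b\right) = -7 + b$)
$\left(P{\left(-1,r \right)} + R{\left(G \right)}\right)^{2} = \left(5 + \left(-7 + 1\right)\right)^{2} = \left(5 - 6\right)^{2} = \left(-1\right)^{2} = 1$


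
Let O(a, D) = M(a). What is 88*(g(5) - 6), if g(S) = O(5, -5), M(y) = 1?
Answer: -440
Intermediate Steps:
O(a, D) = 1
g(S) = 1
88*(g(5) - 6) = 88*(1 - 6) = 88*(-5) = -440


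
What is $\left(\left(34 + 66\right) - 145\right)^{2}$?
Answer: $2025$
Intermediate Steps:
$\left(\left(34 + 66\right) - 145\right)^{2} = \left(100 - 145\right)^{2} = \left(-45\right)^{2} = 2025$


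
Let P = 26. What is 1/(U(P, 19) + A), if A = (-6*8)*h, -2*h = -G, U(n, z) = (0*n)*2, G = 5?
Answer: -1/120 ≈ -0.0083333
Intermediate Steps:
U(n, z) = 0 (U(n, z) = 0*2 = 0)
h = 5/2 (h = -(-1)*5/2 = -½*(-5) = 5/2 ≈ 2.5000)
A = -120 (A = -6*8*(5/2) = -48*5/2 = -120)
1/(U(P, 19) + A) = 1/(0 - 120) = 1/(-120) = -1/120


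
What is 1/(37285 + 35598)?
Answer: 1/72883 ≈ 1.3721e-5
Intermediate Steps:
1/(37285 + 35598) = 1/72883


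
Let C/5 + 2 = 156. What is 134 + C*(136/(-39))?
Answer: -99494/39 ≈ -2551.1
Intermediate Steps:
C = 770 (C = -10 + 5*156 = -10 + 780 = 770)
134 + C*(136/(-39)) = 134 + 770*(136/(-39)) = 134 + 770*(136*(-1/39)) = 134 + 770*(-136/39) = 134 - 104720/39 = -99494/39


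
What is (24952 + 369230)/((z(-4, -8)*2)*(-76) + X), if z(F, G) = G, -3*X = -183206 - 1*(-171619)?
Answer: 1182546/15235 ≈ 77.620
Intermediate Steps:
X = 11587/3 (X = -(-183206 - 1*(-171619))/3 = -(-183206 + 171619)/3 = -⅓*(-11587) = 11587/3 ≈ 3862.3)
(24952 + 369230)/((z(-4, -8)*2)*(-76) + X) = (24952 + 369230)/(-8*2*(-76) + 11587/3) = 394182/(-16*(-76) + 11587/3) = 394182/(1216 + 11587/3) = 394182/(15235/3) = 394182*(3/15235) = 1182546/15235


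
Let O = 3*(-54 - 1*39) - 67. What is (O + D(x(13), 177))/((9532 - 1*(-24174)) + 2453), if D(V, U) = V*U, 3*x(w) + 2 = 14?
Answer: 362/36159 ≈ 0.010011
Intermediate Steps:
x(w) = 4 (x(w) = -⅔ + (⅓)*14 = -⅔ + 14/3 = 4)
D(V, U) = U*V
O = -346 (O = 3*(-54 - 39) - 67 = 3*(-93) - 67 = -279 - 67 = -346)
(O + D(x(13), 177))/((9532 - 1*(-24174)) + 2453) = (-346 + 177*4)/((9532 - 1*(-24174)) + 2453) = (-346 + 708)/((9532 + 24174) + 2453) = 362/(33706 + 2453) = 362/36159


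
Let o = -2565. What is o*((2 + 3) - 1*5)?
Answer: 0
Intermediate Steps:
o*((2 + 3) - 1*5) = -2565*((2 + 3) - 1*5) = -2565*(5 - 5) = -2565*0 = 0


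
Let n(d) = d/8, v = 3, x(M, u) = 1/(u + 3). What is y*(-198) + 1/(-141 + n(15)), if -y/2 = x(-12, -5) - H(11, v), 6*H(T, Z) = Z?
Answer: -440756/1113 ≈ -396.01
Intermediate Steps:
x(M, u) = 1/(3 + u)
H(T, Z) = Z/6
n(d) = d/8 (n(d) = d*(1/8) = d/8)
y = 2 (y = -2*(1/(3 - 5) - 3/6) = -2*(1/(-2) - 1*1/2) = -2*(-1/2 - 1/2) = -2*(-1) = 2)
y*(-198) + 1/(-141 + n(15)) = 2*(-198) + 1/(-141 + (1/8)*15) = -396 + 1/(-141 + 15/8) = -396 + 1/(-1113/8) = -396 - 8/1113 = -440756/1113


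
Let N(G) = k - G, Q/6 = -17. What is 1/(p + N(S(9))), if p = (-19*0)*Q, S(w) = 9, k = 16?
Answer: ⅐ ≈ 0.14286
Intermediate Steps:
Q = -102 (Q = 6*(-17) = -102)
N(G) = 16 - G
p = 0 (p = -19*0*(-102) = 0*(-102) = 0)
1/(p + N(S(9))) = 1/(0 + (16 - 1*9)) = 1/(0 + (16 - 9)) = 1/(0 + 7) = 1/7 = ⅐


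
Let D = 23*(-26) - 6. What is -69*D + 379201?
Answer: 420877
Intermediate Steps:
D = -604 (D = -598 - 6 = -604)
-69*D + 379201 = -69*(-604) + 379201 = 41676 + 379201 = 420877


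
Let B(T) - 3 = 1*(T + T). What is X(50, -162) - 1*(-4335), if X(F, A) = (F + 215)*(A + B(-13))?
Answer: -44690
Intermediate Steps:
B(T) = 3 + 2*T (B(T) = 3 + 1*(T + T) = 3 + 1*(2*T) = 3 + 2*T)
X(F, A) = (-23 + A)*(215 + F) (X(F, A) = (F + 215)*(A + (3 + 2*(-13))) = (215 + F)*(A + (3 - 26)) = (215 + F)*(A - 23) = (215 + F)*(-23 + A) = (-23 + A)*(215 + F))
X(50, -162) - 1*(-4335) = (-4945 - 23*50 + 215*(-162) - 162*50) - 1*(-4335) = (-4945 - 1150 - 34830 - 8100) + 4335 = -49025 + 4335 = -44690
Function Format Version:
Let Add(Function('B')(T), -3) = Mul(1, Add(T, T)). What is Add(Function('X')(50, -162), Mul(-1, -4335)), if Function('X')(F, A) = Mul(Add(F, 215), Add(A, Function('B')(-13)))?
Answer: -44690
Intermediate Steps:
Function('B')(T) = Add(3, Mul(2, T)) (Function('B')(T) = Add(3, Mul(1, Add(T, T))) = Add(3, Mul(1, Mul(2, T))) = Add(3, Mul(2, T)))
Function('X')(F, A) = Mul(Add(-23, A), Add(215, F)) (Function('X')(F, A) = Mul(Add(F, 215), Add(A, Add(3, Mul(2, -13)))) = Mul(Add(215, F), Add(A, Add(3, -26))) = Mul(Add(215, F), Add(A, -23)) = Mul(Add(215, F), Add(-23, A)) = Mul(Add(-23, A), Add(215, F)))
Add(Function('X')(50, -162), Mul(-1, -4335)) = Add(Add(-4945, Mul(-23, 50), Mul(215, -162), Mul(-162, 50)), Mul(-1, -4335)) = Add(Add(-4945, -1150, -34830, -8100), 4335) = Add(-49025, 4335) = -44690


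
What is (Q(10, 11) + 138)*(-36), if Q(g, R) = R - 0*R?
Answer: -5364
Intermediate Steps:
Q(g, R) = R (Q(g, R) = R - 1*0 = R + 0 = R)
(Q(10, 11) + 138)*(-36) = (11 + 138)*(-36) = 149*(-36) = -5364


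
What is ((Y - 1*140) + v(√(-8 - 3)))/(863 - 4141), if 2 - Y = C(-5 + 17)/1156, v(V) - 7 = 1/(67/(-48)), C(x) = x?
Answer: 1275313/31735957 ≈ 0.040185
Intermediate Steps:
v(V) = 421/67 (v(V) = 7 + 1/(67/(-48)) = 7 + 1/(67*(-1/48)) = 7 + 1/(-67/48) = 7 - 48/67 = 421/67)
Y = 575/289 (Y = 2 - (-5 + 17)/1156 = 2 - 12/1156 = 2 - 1*3/289 = 2 - 3/289 = 575/289 ≈ 1.9896)
((Y - 1*140) + v(√(-8 - 3)))/(863 - 4141) = ((575/289 - 1*140) + 421/67)/(863 - 4141) = ((575/289 - 140) + 421/67)/(-3278) = (-39885/289 + 421/67)*(-1/3278) = -2550626/19363*(-1/3278) = 1275313/31735957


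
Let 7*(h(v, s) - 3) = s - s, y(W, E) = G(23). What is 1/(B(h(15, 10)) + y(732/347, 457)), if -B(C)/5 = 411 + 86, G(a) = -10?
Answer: -1/2495 ≈ -0.00040080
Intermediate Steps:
y(W, E) = -10
h(v, s) = 3 (h(v, s) = 3 + (s - s)/7 = 3 + (1/7)*0 = 3 + 0 = 3)
B(C) = -2485 (B(C) = -5*(411 + 86) = -5*497 = -2485)
1/(B(h(15, 10)) + y(732/347, 457)) = 1/(-2485 - 10) = 1/(-2495) = -1/2495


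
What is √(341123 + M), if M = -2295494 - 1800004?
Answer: 25*I*√6007 ≈ 1937.6*I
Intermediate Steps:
M = -4095498
√(341123 + M) = √(341123 - 4095498) = √(-3754375) = 25*I*√6007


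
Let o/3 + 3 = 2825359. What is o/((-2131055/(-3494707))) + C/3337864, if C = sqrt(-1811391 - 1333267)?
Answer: 29621374172076/2131055 + I*sqrt(3144658)/3337864 ≈ 1.39e+7 + 0.00053127*I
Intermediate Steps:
o = 8476068 (o = -9 + 3*2825359 = -9 + 8476077 = 8476068)
C = I*sqrt(3144658) (C = sqrt(-3144658) = I*sqrt(3144658) ≈ 1773.3*I)
o/((-2131055/(-3494707))) + C/3337864 = 8476068/((-2131055/(-3494707))) + (I*sqrt(3144658))/3337864 = 8476068/((-2131055*(-1/3494707))) + (I*sqrt(3144658))*(1/3337864) = 8476068/(2131055/3494707) + I*sqrt(3144658)/3337864 = 8476068*(3494707/2131055) + I*sqrt(3144658)/3337864 = 29621374172076/2131055 + I*sqrt(3144658)/3337864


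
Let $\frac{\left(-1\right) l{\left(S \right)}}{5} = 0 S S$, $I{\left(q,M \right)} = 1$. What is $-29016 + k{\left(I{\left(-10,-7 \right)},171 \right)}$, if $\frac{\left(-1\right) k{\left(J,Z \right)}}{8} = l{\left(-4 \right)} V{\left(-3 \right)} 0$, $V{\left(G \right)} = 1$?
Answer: $-29016$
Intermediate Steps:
$l{\left(S \right)} = 0$ ($l{\left(S \right)} = - 5 \cdot 0 S S = - 5 \cdot 0 S = \left(-5\right) 0 = 0$)
$k{\left(J,Z \right)} = 0$ ($k{\left(J,Z \right)} = - 8 \cdot 0 \cdot 1 \cdot 0 = - 8 \cdot 0 \cdot 0 = \left(-8\right) 0 = 0$)
$-29016 + k{\left(I{\left(-10,-7 \right)},171 \right)} = -29016 + 0 = -29016$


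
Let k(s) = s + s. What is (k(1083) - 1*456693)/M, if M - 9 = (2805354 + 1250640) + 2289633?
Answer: -151509/2115212 ≈ -0.071628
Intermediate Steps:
k(s) = 2*s
M = 6345636 (M = 9 + ((2805354 + 1250640) + 2289633) = 9 + (4055994 + 2289633) = 9 + 6345627 = 6345636)
(k(1083) - 1*456693)/M = (2*1083 - 1*456693)/6345636 = (2166 - 456693)*(1/6345636) = -454527*1/6345636 = -151509/2115212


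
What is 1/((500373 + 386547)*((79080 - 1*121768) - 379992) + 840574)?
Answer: -1/374882505026 ≈ -2.6675e-12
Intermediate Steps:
1/((500373 + 386547)*((79080 - 1*121768) - 379992) + 840574) = 1/(886920*((79080 - 121768) - 379992) + 840574) = 1/(886920*(-42688 - 379992) + 840574) = 1/(886920*(-422680) + 840574) = 1/(-374883345600 + 840574) = 1/(-374882505026) = -1/374882505026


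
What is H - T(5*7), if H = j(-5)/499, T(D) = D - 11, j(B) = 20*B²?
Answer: -11476/499 ≈ -22.998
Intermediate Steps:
T(D) = -11 + D
H = 500/499 (H = (20*(-5)²)/499 = (20*25)*(1/499) = 500*(1/499) = 500/499 ≈ 1.0020)
H - T(5*7) = 500/499 - (-11 + 5*7) = 500/499 - (-11 + 35) = 500/499 - 1*24 = 500/499 - 24 = -11476/499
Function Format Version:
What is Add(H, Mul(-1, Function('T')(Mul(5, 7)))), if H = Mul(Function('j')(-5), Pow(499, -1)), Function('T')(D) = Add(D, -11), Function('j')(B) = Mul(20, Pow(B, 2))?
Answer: Rational(-11476, 499) ≈ -22.998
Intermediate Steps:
Function('T')(D) = Add(-11, D)
H = Rational(500, 499) (H = Mul(Mul(20, Pow(-5, 2)), Pow(499, -1)) = Mul(Mul(20, 25), Rational(1, 499)) = Mul(500, Rational(1, 499)) = Rational(500, 499) ≈ 1.0020)
Add(H, Mul(-1, Function('T')(Mul(5, 7)))) = Add(Rational(500, 499), Mul(-1, Add(-11, Mul(5, 7)))) = Add(Rational(500, 499), Mul(-1, Add(-11, 35))) = Add(Rational(500, 499), Mul(-1, 24)) = Add(Rational(500, 499), -24) = Rational(-11476, 499)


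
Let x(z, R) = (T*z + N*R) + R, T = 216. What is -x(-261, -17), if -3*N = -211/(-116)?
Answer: 19621177/348 ≈ 56383.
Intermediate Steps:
N = -211/348 (N = -(-211)/(3*(-116)) = -(-211)*(-1)/(3*116) = -⅓*211/116 = -211/348 ≈ -0.60632)
x(z, R) = 216*z + 137*R/348 (x(z, R) = (216*z - 211*R/348) + R = 216*z + 137*R/348)
-x(-261, -17) = -(216*(-261) + (137/348)*(-17)) = -(-56376 - 2329/348) = -1*(-19621177/348) = 19621177/348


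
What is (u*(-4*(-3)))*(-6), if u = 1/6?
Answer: -12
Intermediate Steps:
u = ⅙ ≈ 0.16667
(u*(-4*(-3)))*(-6) = ((-4*(-3))/6)*(-6) = ((⅙)*12)*(-6) = 2*(-6) = -12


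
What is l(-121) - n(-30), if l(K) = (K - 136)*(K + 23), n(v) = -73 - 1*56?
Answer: 25315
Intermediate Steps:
n(v) = -129 (n(v) = -73 - 56 = -129)
l(K) = (-136 + K)*(23 + K)
l(-121) - n(-30) = (-3128 + (-121)² - 113*(-121)) - 1*(-129) = (-3128 + 14641 + 13673) + 129 = 25186 + 129 = 25315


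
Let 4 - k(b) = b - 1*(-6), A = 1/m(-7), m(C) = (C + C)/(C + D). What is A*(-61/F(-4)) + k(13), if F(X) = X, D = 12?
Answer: -1145/56 ≈ -20.446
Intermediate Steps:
m(C) = 2*C/(12 + C) (m(C) = (C + C)/(C + 12) = (2*C)/(12 + C) = 2*C/(12 + C))
A = -5/14 (A = 1/(2*(-7)/(12 - 7)) = 1/(2*(-7)/5) = 1/(2*(-7)*(1/5)) = 1/(-14/5) = -5/14 ≈ -0.35714)
k(b) = -2 - b (k(b) = 4 - (b - 1*(-6)) = 4 - (b + 6) = 4 - (6 + b) = 4 + (-6 - b) = -2 - b)
A*(-61/F(-4)) + k(13) = -(-305)/(14*(-4)) + (-2 - 1*13) = -(-305)*(-1)/(14*4) + (-2 - 13) = -5/14*61/4 - 15 = -305/56 - 15 = -1145/56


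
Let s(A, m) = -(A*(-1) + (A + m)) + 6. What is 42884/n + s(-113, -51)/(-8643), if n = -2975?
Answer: -123605329/8570975 ≈ -14.421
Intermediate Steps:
s(A, m) = 6 - m (s(A, m) = -(-A + (A + m)) + 6 = -m + 6 = 6 - m)
42884/n + s(-113, -51)/(-8643) = 42884/(-2975) + (6 - 1*(-51))/(-8643) = 42884*(-1/2975) + (6 + 51)*(-1/8643) = -42884/2975 + 57*(-1/8643) = -42884/2975 - 19/2881 = -123605329/8570975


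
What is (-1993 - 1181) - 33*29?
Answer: -4131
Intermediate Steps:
(-1993 - 1181) - 33*29 = -3174 - 957 = -4131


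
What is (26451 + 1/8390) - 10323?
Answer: 135313921/8390 ≈ 16128.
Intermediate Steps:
(26451 + 1/8390) - 10323 = 221923891/8390 - 10323 = 135313921/8390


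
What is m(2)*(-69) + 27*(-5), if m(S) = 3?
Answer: -342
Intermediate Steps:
m(2)*(-69) + 27*(-5) = 3*(-69) + 27*(-5) = -207 - 135 = -342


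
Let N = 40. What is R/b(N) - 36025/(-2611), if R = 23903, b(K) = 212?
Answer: 1321661/10444 ≈ 126.55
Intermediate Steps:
R/b(N) - 36025/(-2611) = 23903/212 - 36025/(-2611) = 23903*(1/212) - 36025*(-1/2611) = 451/4 + 36025/2611 = 1321661/10444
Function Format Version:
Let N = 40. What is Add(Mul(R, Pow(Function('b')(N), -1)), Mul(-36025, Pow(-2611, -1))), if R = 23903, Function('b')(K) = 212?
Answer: Rational(1321661, 10444) ≈ 126.55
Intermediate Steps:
Add(Mul(R, Pow(Function('b')(N), -1)), Mul(-36025, Pow(-2611, -1))) = Add(Mul(23903, Pow(212, -1)), Mul(-36025, Pow(-2611, -1))) = Add(Mul(23903, Rational(1, 212)), Mul(-36025, Rational(-1, 2611))) = Add(Rational(451, 4), Rational(36025, 2611)) = Rational(1321661, 10444)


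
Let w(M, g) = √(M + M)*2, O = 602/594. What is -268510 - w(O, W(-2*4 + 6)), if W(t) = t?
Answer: -268510 - 2*√19866/99 ≈ -2.6851e+5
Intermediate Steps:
O = 301/297 (O = 602*(1/594) = 301/297 ≈ 1.0135)
w(M, g) = 2*√2*√M (w(M, g) = √(2*M)*2 = (√2*√M)*2 = 2*√2*√M)
-268510 - w(O, W(-2*4 + 6)) = -268510 - 2*√2*√(301/297) = -268510 - 2*√2*√9933/99 = -268510 - 2*√19866/99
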